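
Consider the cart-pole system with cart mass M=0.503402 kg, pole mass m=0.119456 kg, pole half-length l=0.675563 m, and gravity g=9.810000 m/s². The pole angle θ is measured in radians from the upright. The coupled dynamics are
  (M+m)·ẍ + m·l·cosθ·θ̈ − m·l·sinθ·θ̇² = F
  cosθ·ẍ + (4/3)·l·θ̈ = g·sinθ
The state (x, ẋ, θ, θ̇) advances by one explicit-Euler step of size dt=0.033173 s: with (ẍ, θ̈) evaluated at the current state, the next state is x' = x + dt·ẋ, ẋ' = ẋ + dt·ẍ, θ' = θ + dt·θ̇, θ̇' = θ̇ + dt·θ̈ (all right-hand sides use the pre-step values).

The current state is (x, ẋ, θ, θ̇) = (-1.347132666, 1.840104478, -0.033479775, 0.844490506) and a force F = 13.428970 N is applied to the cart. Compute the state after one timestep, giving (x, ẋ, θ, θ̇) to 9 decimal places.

(-1.286090880, 2.677035193, -0.005465491, -0.096230302)

sinθ=-0.033473521, cosθ=0.999439605
temp = (F + m·l·θ̇²·sinθ)/(M+m) = (13.428970 + -0.001926481)/0.622858 = 21.557150296
θ̈ = (g·sinθ − cosθ·temp)/(l·(4/3 − m·cos²θ/(M+m))) = -28.358026340
ẍ = temp − m·l·θ̈·cosθ/(M+m) = 25.229274259
Euler: x'=-1.347132666+0.033173·1.840104478=-1.286090880, ẋ'=1.840104478+0.033173·25.229274259=2.677035193
       θ'=-0.033479775+0.033173·0.844490506=-0.005465491, θ̇'=0.844490506+0.033173·-28.358026340=-0.096230302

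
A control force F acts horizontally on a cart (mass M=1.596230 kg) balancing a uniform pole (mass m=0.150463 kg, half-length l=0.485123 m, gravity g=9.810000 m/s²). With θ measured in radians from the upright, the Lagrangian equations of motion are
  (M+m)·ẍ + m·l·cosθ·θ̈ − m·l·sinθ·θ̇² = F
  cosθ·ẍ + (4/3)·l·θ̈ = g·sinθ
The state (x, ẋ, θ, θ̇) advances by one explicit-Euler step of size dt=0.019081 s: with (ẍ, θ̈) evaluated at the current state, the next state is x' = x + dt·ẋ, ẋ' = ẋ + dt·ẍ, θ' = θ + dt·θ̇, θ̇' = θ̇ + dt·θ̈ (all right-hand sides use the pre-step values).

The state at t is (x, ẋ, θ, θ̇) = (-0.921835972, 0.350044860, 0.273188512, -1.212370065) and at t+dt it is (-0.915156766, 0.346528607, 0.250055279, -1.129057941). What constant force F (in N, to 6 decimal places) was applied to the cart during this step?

ẍ = (ẋ'−ẋ)/dt = (0.346528607−0.350044860)/0.019081 = -0.184280
θ̈ = (θ̇'−θ̇)/dt = (-1.129057941−-1.212370065)/0.019081 = 4.366235
sinθ=0.269803, cosθ=0.962916
F = (M+m)·ẍ + m·l·cosθ·θ̈ − m·l·sinθ·θ̇² = -0.321881 + 0.306886 − 0.028947 = -0.043942

F = -0.043942 N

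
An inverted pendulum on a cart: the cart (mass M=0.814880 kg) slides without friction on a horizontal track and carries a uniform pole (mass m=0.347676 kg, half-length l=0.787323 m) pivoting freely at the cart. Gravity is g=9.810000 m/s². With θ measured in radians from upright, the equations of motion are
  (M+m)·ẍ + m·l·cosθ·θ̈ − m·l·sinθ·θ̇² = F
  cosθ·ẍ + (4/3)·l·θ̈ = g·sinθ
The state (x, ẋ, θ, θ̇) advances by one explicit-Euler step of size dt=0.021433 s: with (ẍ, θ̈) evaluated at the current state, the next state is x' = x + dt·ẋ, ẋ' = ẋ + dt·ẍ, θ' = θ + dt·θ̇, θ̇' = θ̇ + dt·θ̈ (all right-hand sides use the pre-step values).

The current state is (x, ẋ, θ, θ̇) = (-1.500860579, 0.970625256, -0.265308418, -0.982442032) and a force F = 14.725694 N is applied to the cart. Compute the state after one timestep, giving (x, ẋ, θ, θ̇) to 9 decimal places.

sinθ=-0.262206908, cosθ=0.965011677
temp = (F + m·l·θ̇²·sinθ)/(M+m) = (14.725694 + -0.069276454)/1.162556 = 12.607063699
θ̈ = (g·sinθ − cosθ·temp)/(l·(4/3 − m·cos²θ/(M+m))) = -17.746318064
ẍ = temp − m·l·θ̈·cosθ/(M+m) = 16.639380069
Euler: x'=-1.500860579+0.021433·0.970625256=-1.480057168, ẋ'=0.970625256+0.021433·16.639380069=1.327257089
       θ'=-0.265308418+0.021433·-0.982442032=-0.286365098, θ̇'=-0.982442032+0.021433·-17.746318064=-1.362798867

(-1.480057168, 1.327257089, -0.286365098, -1.362798867)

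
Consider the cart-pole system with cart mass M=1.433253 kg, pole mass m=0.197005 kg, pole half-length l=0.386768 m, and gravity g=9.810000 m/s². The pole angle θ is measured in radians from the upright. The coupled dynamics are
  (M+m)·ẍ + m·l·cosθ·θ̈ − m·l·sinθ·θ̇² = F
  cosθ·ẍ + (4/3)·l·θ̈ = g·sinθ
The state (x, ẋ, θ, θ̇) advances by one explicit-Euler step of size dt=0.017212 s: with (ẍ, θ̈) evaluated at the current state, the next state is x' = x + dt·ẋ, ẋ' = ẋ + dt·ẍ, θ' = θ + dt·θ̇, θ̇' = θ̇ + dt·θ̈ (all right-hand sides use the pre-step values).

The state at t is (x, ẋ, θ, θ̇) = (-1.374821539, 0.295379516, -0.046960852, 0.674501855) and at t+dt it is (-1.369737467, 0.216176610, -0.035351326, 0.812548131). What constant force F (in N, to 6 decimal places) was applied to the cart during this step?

F = -6.889745 N

ẍ = (ẋ'−ẋ)/dt = (0.216176610−0.295379516)/0.017212 = -4.601610
θ̈ = (θ̇'−θ̇)/dt = (0.812548131−0.674501855)/0.017212 = 8.020351
sinθ=-0.046944, cosθ=0.998898
F = (M+m)·ẍ + m·l·cosθ·θ̈ − m·l·sinθ·θ̇² = -7.501811 + 0.610439 − -0.001627 = -6.889745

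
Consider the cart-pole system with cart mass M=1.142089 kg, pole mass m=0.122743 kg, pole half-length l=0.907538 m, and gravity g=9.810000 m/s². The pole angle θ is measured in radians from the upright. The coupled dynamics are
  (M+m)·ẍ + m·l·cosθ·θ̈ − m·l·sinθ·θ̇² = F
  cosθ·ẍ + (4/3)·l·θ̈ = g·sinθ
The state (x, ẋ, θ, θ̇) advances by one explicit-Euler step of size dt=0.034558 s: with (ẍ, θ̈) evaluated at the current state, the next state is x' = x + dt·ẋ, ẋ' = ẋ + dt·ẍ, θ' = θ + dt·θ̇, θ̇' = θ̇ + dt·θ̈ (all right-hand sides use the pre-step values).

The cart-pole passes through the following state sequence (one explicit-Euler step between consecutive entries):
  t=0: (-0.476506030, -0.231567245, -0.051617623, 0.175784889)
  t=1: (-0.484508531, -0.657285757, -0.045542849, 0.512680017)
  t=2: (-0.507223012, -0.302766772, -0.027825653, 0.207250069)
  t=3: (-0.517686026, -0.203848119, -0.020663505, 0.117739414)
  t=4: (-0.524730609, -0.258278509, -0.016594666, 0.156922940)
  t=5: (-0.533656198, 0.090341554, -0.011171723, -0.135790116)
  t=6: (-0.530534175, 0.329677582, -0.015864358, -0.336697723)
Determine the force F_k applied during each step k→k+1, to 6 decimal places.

F_0 = -14.496735 N
F_1 = 11.993323 N
F_2 = 3.332166 N
F_3 = -1.865858 N
F_4 = 11.816234 N
F_5 = 8.112222 N

step 0→1:
  ẍ = (ẋ'−ẋ)/dt = (-0.657285757−-0.231567245)/0.034558 = -12.318957
  θ̈ = (θ̇'−θ̇)/dt = (0.512680017−0.175784889)/0.034558 = 9.748687
  sinθ=-0.051595, cosθ=0.998668
  F = (M+m)·ẍ + m·l·cosθ·θ̈ − m·l·sinθ·θ̇² = -15.581411 + 1.084498 − -0.000178 = -14.496735
step 1→2:
  ẍ = (ẋ'−ẋ)/dt = (-0.302766772−-0.657285757)/0.034558 = 10.258666
  θ̈ = (θ̇'−θ̇)/dt = (0.207250069−0.512680017)/0.034558 = -8.838184
  sinθ=-0.045527, cosθ=0.998963
  F = (M+m)·ẍ + m·l·cosθ·θ̈ − m·l·sinθ·θ̇² = 12.975489 + -0.983499 − -0.001333 = 11.993323
step 2→3:
  ẍ = (ẋ'−ẋ)/dt = (-0.203848119−-0.302766772)/0.034558 = 2.862395
  θ̈ = (θ̇'−θ̇)/dt = (0.117739414−0.207250069)/0.034558 = -2.590157
  sinθ=-0.027822, cosθ=0.999613
  F = (M+m)·ẍ + m·l·cosθ·θ̈ − m·l·sinθ·θ̇² = 3.620449 + -0.288416 − -0.000133 = 3.332166
step 3→4:
  ẍ = (ẋ'−ẋ)/dt = (-0.258278509−-0.203848119)/0.034558 = -1.575045
  θ̈ = (θ̇'−θ̇)/dt = (0.156922940−0.117739414)/0.034558 = 1.133848
  sinθ=-0.020662, cosθ=0.999787
  F = (M+m)·ẍ + m·l·cosθ·θ̈ − m·l·sinθ·θ̇² = -1.992167 + 0.126277 − -0.000032 = -1.865858
step 4→5:
  ẍ = (ẋ'−ẋ)/dt = (0.090341554−-0.258278509)/0.034558 = 10.087970
  θ̈ = (θ̇'−θ̇)/dt = (-0.135790116−0.156922940)/0.034558 = -8.470197
  sinθ=-0.016594, cosθ=0.999862
  F = (M+m)·ẍ + m·l·cosθ·θ̈ − m·l·sinθ·θ̇² = 12.759587 + -0.943399 − -0.000046 = 11.816234
step 5→6:
  ẍ = (ẋ'−ẋ)/dt = (0.329677582−0.090341554)/0.034558 = 6.925633
  θ̈ = (θ̇'−θ̇)/dt = (-0.336697723−-0.135790116)/0.034558 = -5.813635
  sinθ=-0.011171, cosθ=0.999938
  F = (M+m)·ẍ + m·l·cosθ·θ̈ − m·l·sinθ·θ̇² = 8.759762 + -0.647563 − -0.000023 = 8.112222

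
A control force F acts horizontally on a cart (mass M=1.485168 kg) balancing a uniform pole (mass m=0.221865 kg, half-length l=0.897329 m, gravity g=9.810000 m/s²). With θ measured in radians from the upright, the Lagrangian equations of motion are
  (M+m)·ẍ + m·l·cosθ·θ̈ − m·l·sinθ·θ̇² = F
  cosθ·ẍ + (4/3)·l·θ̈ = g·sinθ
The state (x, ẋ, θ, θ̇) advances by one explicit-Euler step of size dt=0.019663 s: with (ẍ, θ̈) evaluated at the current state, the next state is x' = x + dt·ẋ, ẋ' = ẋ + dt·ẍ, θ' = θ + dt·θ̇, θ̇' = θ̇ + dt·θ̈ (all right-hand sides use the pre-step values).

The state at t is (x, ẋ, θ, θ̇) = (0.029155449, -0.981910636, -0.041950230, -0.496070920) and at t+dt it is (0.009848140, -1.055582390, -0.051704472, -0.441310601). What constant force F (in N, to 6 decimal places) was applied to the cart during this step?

ẍ = (ẋ'−ẋ)/dt = (-1.055582390−-0.981910636)/0.019663 = -3.746720
θ̈ = (θ̇'−θ̇)/dt = (-0.441310601−-0.496070920)/0.019663 = 2.784942
sinθ=-0.041938, cosθ=0.999120
F = (M+m)·ẍ + m·l·cosθ·θ̈ − m·l·sinθ·θ̇² = -6.395775 + 0.553955 − -0.002055 = -5.839765

F = -5.839765 N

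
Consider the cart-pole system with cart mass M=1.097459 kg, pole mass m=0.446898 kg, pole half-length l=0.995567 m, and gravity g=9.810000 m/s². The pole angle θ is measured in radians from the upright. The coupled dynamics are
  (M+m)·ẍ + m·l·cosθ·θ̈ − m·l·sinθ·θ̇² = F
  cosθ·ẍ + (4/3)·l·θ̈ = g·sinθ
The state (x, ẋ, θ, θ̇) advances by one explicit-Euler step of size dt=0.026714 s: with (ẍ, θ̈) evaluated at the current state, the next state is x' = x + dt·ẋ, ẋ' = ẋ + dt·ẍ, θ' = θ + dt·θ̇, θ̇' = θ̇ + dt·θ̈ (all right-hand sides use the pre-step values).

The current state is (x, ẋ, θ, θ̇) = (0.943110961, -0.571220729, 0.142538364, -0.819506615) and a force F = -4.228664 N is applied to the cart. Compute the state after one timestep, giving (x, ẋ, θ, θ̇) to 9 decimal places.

sinθ=0.142056191, cosθ=0.989858595
temp = (F + m·l·θ̇²·sinθ)/(M+m) = (-4.228664 + 0.042446706)/1.544357 = -2.710653880
θ̈ = (g·sinθ − cosθ·temp)/(l·(4/3 − m·cos²θ/(M+m))) = 3.900643273
ẍ = temp − m·l·θ̈·cosθ/(M+m) = -3.823001668
Euler: x'=0.943110961+0.026714·-0.571220729=0.927851370, ẋ'=-0.571220729+0.026714·-3.823001668=-0.673348396
       θ'=0.142538364+0.026714·-0.819506615=0.120646064, θ̇'=-0.819506615+0.026714·3.900643273=-0.715304831

(0.927851370, -0.673348396, 0.120646064, -0.715304831)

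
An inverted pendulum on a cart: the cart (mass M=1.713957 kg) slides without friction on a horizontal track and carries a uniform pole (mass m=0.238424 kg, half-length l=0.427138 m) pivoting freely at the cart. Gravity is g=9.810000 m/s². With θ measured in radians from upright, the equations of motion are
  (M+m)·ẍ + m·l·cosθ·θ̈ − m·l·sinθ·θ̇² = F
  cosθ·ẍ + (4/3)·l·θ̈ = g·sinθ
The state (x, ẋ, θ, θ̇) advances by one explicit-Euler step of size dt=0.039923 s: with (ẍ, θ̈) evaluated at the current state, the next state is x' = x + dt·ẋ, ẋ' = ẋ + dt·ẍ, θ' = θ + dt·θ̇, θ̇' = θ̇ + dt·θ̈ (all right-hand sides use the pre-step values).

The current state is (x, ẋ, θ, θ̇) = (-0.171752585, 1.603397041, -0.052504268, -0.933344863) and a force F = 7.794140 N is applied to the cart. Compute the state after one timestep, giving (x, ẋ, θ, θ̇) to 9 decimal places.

(-0.107740165, 1.780758945, -0.089766195, -1.280430105)

sinθ=-0.052480148, cosθ=0.998621968
temp = (F + m·l·θ̇²·sinθ)/(M+m) = (7.794140 + -0.004655834)/1.952381 = 3.989735695
θ̈ = (g·sinθ − cosθ·temp)/(l·(4/3 − m·cos²θ/(M+m))) = -8.693866739
ẍ = temp − m·l·θ̈·cosθ/(M+m) = 4.442599594
Euler: x'=-0.171752585+0.039923·1.603397041=-0.107740165, ẋ'=1.603397041+0.039923·4.442599594=1.780758945
       θ'=-0.052504268+0.039923·-0.933344863=-0.089766195, θ̇'=-0.933344863+0.039923·-8.693866739=-1.280430105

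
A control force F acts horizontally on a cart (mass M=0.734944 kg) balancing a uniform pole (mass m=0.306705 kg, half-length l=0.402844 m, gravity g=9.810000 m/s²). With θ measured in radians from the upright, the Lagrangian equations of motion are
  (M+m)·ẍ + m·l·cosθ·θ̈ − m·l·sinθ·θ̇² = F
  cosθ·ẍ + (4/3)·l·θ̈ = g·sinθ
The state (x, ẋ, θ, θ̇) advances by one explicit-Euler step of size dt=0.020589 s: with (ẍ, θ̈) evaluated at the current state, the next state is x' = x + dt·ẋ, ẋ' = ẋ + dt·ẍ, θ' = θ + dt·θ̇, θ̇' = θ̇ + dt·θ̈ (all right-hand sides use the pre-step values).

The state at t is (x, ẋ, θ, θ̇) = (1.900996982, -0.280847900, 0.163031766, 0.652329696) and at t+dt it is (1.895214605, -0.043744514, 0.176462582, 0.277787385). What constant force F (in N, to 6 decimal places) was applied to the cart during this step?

F = 9.769301 N

ẍ = (ẋ'−ẋ)/dt = (-0.043744514−-0.280847900)/0.020589 = 11.516022
θ̈ = (θ̇'−θ̇)/dt = (0.277787385−0.652329696)/0.020589 = -18.191379
sinθ=0.162311, cosθ=0.986740
F = (M+m)·ẍ + m·l·cosθ·θ̈ − m·l·sinθ·θ̇² = 11.995653 + -2.217819 − 0.008534 = 9.769301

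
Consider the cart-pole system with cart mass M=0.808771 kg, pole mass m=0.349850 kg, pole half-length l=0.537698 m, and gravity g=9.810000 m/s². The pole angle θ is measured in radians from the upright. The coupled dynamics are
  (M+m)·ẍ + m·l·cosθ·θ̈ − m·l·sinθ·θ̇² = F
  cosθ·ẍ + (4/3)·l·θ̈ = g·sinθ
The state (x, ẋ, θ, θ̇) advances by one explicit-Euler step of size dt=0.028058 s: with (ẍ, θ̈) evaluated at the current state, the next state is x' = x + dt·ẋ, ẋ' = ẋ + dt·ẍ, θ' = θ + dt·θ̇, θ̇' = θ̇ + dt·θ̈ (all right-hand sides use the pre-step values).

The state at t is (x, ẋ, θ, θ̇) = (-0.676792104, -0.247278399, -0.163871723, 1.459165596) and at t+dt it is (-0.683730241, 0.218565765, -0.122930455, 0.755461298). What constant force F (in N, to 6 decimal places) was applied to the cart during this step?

ẍ = (ẋ'−ẋ)/dt = (0.218565765−-0.247278399)/0.028058 = 16.602900
θ̈ = (θ̇'−θ̇)/dt = (0.755461298−1.459165596)/0.028058 = -25.080344
sinθ=-0.163139, cosθ=0.986603
F = (M+m)·ẍ + m·l·cosθ·θ̈ − m·l·sinθ·θ̇² = 19.236468 + -4.654749 − -0.065341 = 14.647061

F = 14.647061 N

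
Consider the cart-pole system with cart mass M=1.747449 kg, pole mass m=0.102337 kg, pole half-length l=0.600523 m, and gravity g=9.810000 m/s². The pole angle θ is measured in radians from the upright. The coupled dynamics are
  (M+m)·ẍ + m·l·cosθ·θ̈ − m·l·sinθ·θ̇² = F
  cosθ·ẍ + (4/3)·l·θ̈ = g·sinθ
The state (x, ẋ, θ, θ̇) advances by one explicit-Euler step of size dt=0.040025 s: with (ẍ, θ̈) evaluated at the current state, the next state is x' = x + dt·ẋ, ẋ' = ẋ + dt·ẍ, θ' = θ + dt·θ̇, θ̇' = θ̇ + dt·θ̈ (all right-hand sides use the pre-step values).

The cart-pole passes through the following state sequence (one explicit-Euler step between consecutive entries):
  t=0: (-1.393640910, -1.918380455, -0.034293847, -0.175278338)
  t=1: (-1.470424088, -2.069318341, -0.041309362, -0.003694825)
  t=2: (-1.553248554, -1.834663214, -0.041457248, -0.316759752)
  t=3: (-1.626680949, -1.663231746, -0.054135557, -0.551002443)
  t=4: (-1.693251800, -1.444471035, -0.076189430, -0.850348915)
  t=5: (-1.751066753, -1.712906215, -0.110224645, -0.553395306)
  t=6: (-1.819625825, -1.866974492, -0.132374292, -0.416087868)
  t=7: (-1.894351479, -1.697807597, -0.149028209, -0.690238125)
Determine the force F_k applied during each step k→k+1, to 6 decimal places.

F_0 = -6.712345 N
F_1 = 10.364486 N
F_2 = 7.563737 N
F_3 = 9.652250 N
F_4 = -11.947925 N
F_5 = -6.908766 N
F_6 = 7.402325 N

step 0→1:
  ẍ = (ẋ'−ẋ)/dt = (-2.069318341−-1.918380455)/0.040025 = -3.771090
  θ̈ = (θ̇'−θ̇)/dt = (-0.003694825−-0.175278338)/0.040025 = 4.286909
  sinθ=-0.034287, cosθ=0.999412
  F = (M+m)·ẍ + m·l·cosθ·θ̈ − m·l·sinθ·θ̇² = -6.975710 + 0.263300 − -0.000065 = -6.712345
step 1→2:
  ẍ = (ẋ'−ẋ)/dt = (-1.834663214−-2.069318341)/0.040025 = 5.862714
  θ̈ = (θ̇'−θ̇)/dt = (-0.316759752−-0.003694825)/0.040025 = -7.821735
  sinθ=-0.041298, cosθ=0.999147
  F = (M+m)·ẍ + m·l·cosθ·θ̈ − m·l·sinθ·θ̇² = 10.844766 + -0.480280 − -0.000000 = 10.364486
step 2→3:
  ẍ = (ẋ'−ẋ)/dt = (-1.663231746−-1.834663214)/0.040025 = 4.283110
  θ̈ = (θ̇'−θ̇)/dt = (-0.551002443−-0.316759752)/0.040025 = -5.852410
  sinθ=-0.041445, cosθ=0.999141
  F = (M+m)·ẍ + m·l·cosθ·θ̈ − m·l·sinθ·θ̇² = 7.922836 + -0.359355 − -0.000256 = 7.563737
step 3→4:
  ẍ = (ẋ'−ẋ)/dt = (-1.444471035−-1.663231746)/0.040025 = 5.465602
  θ̈ = (θ̇'−θ̇)/dt = (-0.850348915−-0.551002443)/0.040025 = -7.478987
  sinθ=-0.054109, cosθ=0.998535
  F = (M+m)·ẍ + m·l·cosθ·θ̈ − m·l·sinθ·θ̇² = 10.110194 + -0.458953 − -0.001010 = 9.652250
step 4→5:
  ẍ = (ẋ'−ẋ)/dt = (-1.712906215−-1.444471035)/0.040025 = -6.706688
  θ̈ = (θ̇'−θ̇)/dt = (-0.553395306−-0.850348915)/0.040025 = 7.419203
  sinθ=-0.076116, cosθ=0.997099
  F = (M+m)·ẍ + m·l·cosθ·θ̈ − m·l·sinθ·θ̇² = -12.405937 + 0.454630 − -0.003382 = -11.947925
step 5→6:
  ẍ = (ẋ'−ẋ)/dt = (-1.866974492−-1.712906215)/0.040025 = -3.849301
  θ̈ = (θ̇'−θ̇)/dt = (-0.416087868−-0.553395306)/0.040025 = 3.430542
  sinθ=-0.110002, cosθ=0.993931
  F = (M+m)·ẍ + m·l·cosθ·θ̈ − m·l·sinθ·θ̇² = -7.120383 + 0.209547 − -0.002070 = -6.908766
step 6→7:
  ẍ = (ẋ'−ẋ)/dt = (-1.697807597−-1.866974492)/0.040025 = 4.226531
  θ̈ = (θ̇'−θ̇)/dt = (-0.690238125−-0.416087868)/0.040025 = -6.849476
  sinθ=-0.131988, cosθ=0.991251
  F = (M+m)·ẍ + m·l·cosθ·θ̈ − m·l·sinθ·θ̇² = 7.818177 + -0.417257 − -0.001404 = 7.402325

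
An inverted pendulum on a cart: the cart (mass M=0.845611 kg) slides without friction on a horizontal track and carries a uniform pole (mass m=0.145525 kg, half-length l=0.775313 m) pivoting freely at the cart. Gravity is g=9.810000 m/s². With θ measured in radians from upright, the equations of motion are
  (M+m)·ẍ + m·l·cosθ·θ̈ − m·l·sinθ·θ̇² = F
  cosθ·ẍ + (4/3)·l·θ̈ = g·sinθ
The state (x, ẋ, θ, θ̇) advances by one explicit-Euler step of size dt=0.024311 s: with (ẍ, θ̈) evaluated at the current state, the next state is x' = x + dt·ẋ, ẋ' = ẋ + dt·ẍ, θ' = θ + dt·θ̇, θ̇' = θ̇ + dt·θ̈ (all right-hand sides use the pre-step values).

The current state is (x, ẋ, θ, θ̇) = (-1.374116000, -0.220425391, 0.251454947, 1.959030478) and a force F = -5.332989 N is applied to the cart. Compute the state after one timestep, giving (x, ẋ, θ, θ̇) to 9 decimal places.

(-1.379474762, -0.370415915, 0.299080937, 2.156963385)

sinθ=0.248813413, cosθ=0.968551437
temp = (F + m·l·θ̇²·sinθ)/(M+m) = (-5.332989 + 0.107738481)/0.991136 = -5.271981362
θ̈ = (g·sinθ − cosθ·temp)/(l·(4/3 − m·cos²θ/(M+m))) = 8.141701585
ẍ = temp − m·l·θ̈·cosθ/(M+m) = -6.169656698
Euler: x'=-1.374116000+0.024311·-0.220425391=-1.379474762, ẋ'=-0.220425391+0.024311·-6.169656698=-0.370415915
       θ'=0.251454947+0.024311·1.959030478=0.299080937, θ̇'=1.959030478+0.024311·8.141701585=2.156963385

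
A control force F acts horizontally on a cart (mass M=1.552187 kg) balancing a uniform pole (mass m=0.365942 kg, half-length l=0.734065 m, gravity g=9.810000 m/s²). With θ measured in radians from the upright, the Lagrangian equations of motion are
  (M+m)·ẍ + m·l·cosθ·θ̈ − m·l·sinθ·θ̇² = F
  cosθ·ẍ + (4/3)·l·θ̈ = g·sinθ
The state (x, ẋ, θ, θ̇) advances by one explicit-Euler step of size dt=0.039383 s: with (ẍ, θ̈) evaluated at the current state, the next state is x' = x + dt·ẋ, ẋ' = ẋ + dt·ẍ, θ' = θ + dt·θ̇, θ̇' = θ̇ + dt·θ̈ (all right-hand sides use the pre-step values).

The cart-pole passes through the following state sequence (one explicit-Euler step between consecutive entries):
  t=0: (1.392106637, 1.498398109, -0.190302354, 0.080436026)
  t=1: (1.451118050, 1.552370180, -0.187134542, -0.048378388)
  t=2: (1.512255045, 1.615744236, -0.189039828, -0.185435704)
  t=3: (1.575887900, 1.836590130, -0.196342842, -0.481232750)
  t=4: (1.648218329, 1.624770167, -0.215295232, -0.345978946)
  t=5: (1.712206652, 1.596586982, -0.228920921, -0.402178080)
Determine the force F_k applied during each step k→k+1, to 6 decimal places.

step 0→1:
  ẍ = (ẋ'−ẋ)/dt = (1.552370180−1.498398109)/0.039383 = 1.370441
  θ̈ = (θ̇'−θ̇)/dt = (-0.048378388−0.080436026)/0.039383 = -3.270813
  sinθ=-0.189156, cosθ=0.981947
  F = (M+m)·ẍ + m·l·cosθ·θ̈ − m·l·sinθ·θ̇² = 2.628682 + -0.862761 − -0.000329 = 1.766250
step 1→2:
  ẍ = (ẋ'−ẋ)/dt = (1.615744236−1.552370180)/0.039383 = 1.609173
  θ̈ = (θ̇'−θ̇)/dt = (-0.185435704−-0.048378388)/0.039383 = -3.480114
  sinθ=-0.186044, cosθ=0.982541
  F = (M+m)·ẍ + m·l·cosθ·θ̈ − m·l·sinθ·θ̇² = 3.086601 + -0.918525 − -0.000117 = 2.168193
step 2→3:
  ẍ = (ẋ'−ẋ)/dt = (1.836590130−1.615744236)/0.039383 = 5.607645
  θ̈ = (θ̇'−θ̇)/dt = (-0.481232750−-0.185435704)/0.039383 = -7.510780
  sinθ=-0.187916, cosθ=0.982185
  F = (M+m)·ẍ + m·l·cosθ·θ̈ − m·l·sinθ·θ̇² = 10.756187 + -1.981642 − -0.001736 = 8.776281
step 3→4:
  ẍ = (ẋ'−ẋ)/dt = (1.624770167−1.836590130)/0.039383 = -5.378462
  θ̈ = (θ̇'−θ̇)/dt = (-0.345978946−-0.481232750)/0.039383 = 3.434319
  sinθ=-0.195084, cosθ=0.980787
  F = (M+m)·ẍ + m·l·cosθ·θ̈ − m·l·sinθ·θ̇² = -10.316584 + 0.904820 − -0.012136 = -9.399628
step 4→5:
  ẍ = (ẋ'−ẋ)/dt = (1.596586982−1.624770167)/0.039383 = -0.715618
  θ̈ = (θ̇'−θ̇)/dt = (-0.402178080−-0.345978946)/0.039383 = -1.426990
  sinθ=-0.213636, cosθ=0.976913
  F = (M+m)·ẍ + m·l·cosθ·θ̈ − m·l·sinθ·θ̇² = -1.372648 + -0.374476 − -0.006869 = -1.740254

F_0 = 1.766250 N
F_1 = 2.168193 N
F_2 = 8.776281 N
F_3 = -9.399628 N
F_4 = -1.740254 N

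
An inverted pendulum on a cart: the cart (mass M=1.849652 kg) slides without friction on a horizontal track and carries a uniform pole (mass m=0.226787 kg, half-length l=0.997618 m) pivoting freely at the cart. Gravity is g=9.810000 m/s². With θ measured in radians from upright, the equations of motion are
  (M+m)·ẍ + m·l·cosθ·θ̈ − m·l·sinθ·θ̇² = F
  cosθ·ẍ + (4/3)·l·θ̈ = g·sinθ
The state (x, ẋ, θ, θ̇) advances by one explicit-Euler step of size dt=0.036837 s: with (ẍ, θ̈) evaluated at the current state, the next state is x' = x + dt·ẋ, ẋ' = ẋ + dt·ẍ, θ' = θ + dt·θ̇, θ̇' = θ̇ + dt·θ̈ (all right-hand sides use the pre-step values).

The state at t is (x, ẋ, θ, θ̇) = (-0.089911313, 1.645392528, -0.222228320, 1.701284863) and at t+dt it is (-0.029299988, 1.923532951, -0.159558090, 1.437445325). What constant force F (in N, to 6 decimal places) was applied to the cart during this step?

ẍ = (ẋ'−ẋ)/dt = (1.923532951−1.645392528)/0.036837 = 7.550572
θ̈ = (θ̇'−θ̇)/dt = (1.437445325−1.701284863)/0.036837 = -7.162351
sinθ=-0.220404, cosθ=0.975409
F = (M+m)·ẍ + m·l·cosθ·θ̈ − m·l·sinθ·θ̇² = 15.678302 + -1.580610 − -0.144330 = 14.242022

F = 14.242022 N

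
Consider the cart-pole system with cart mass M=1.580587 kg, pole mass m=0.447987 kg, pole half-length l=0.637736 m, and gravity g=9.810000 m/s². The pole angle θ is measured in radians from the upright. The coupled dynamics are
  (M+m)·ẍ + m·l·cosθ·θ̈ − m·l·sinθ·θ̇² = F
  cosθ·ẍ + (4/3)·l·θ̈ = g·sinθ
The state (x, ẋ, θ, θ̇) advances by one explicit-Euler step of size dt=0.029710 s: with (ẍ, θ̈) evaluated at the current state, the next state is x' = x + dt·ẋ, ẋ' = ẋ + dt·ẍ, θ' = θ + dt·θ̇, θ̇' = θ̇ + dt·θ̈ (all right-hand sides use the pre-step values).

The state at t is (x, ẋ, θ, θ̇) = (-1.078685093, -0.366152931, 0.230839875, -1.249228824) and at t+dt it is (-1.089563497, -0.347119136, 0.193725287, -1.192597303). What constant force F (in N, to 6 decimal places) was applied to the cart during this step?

F = 1.727738 N

ẍ = (ẋ'−ẋ)/dt = (-0.347119136−-0.366152931)/0.029710 = 0.640653
θ̈ = (θ̇'−θ̇)/dt = (-1.192597303−-1.249228824)/0.029710 = 1.906143
sinθ=0.228795, cosθ=0.973475
F = (M+m)·ẍ + m·l·cosθ·θ̈ − m·l·sinθ·θ̇² = 1.299612 + 0.530135 − 0.102009 = 1.727738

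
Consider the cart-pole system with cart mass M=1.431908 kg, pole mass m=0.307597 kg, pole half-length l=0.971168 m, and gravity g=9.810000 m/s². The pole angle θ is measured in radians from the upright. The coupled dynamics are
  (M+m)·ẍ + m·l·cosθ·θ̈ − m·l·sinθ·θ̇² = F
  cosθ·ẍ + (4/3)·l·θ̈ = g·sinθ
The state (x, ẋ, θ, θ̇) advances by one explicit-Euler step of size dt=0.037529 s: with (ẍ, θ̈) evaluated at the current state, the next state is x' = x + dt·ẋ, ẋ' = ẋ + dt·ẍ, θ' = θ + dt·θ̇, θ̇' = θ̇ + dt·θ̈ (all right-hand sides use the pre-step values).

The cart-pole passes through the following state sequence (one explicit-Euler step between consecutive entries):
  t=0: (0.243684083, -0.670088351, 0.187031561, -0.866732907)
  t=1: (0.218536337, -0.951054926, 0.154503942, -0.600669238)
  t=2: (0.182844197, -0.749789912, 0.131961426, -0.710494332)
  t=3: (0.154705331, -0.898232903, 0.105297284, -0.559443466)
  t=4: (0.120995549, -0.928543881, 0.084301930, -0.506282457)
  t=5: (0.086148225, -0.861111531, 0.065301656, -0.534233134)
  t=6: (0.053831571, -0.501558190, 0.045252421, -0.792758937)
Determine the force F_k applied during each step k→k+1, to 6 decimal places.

step 0→1:
  ẍ = (ẋ'−ẋ)/dt = (-0.951054926−-0.670088351)/0.037529 = -7.486652
  θ̈ = (θ̇'−θ̇)/dt = (-0.600669238−-0.866732907)/0.037529 = 7.089549
  sinθ=0.185943, cosθ=0.982561
  F = (M+m)·ẍ + m·l·cosθ·θ̈ − m·l·sinθ·θ̇² = -13.023069 + 2.080915 − 0.041728 = -10.983882
step 1→2:
  ẍ = (ẋ'−ẋ)/dt = (-0.749789912−-0.951054926)/0.037529 = 5.362920
  θ̈ = (θ̇'−θ̇)/dt = (-0.710494332−-0.600669238)/0.037529 = -2.926406
  sinθ=0.153890, cosθ=0.988088
  F = (M+m)·ẍ + m·l·cosθ·θ̈ − m·l·sinθ·θ̇² = 9.328826 + -0.863787 − 0.016587 = 8.448452
step 2→3:
  ẍ = (ẋ'−ẋ)/dt = (-0.898232903−-0.749789912)/0.037529 = -3.955421
  θ̈ = (θ̇'−θ̇)/dt = (-0.559443466−-0.710494332)/0.037529 = 4.024911
  sinθ=0.131579, cosθ=0.991306
  F = (M+m)·ẍ + m·l·cosθ·θ̈ − m·l·sinθ·θ̇² = -6.880474 + 1.191901 − 0.019842 = -5.708415
step 3→4:
  ẍ = (ẋ'−ẋ)/dt = (-0.928543881−-0.898232903)/0.037529 = -0.807668
  θ̈ = (θ̇'−θ̇)/dt = (-0.506282457−-0.559443466)/0.037529 = 1.416531
  sinθ=0.105103, cosθ=0.994461
  F = (M+m)·ẍ + m·l·cosθ·θ̈ − m·l·sinθ·θ̇² = -1.404943 + 0.420814 − 0.009827 = -0.993955
step 4→5:
  ẍ = (ẋ'−ẋ)/dt = (-0.861111531−-0.928543881)/0.037529 = 1.796806
  θ̈ = (θ̇'−θ̇)/dt = (-0.534233134−-0.506282457)/0.037529 = -0.744775
  sinθ=0.084202, cosθ=0.996449
  F = (M+m)·ẍ + m·l·cosθ·θ̈ − m·l·sinθ·θ̇² = 3.125554 + -0.221695 − 0.006447 = 2.897411
step 5→6:
  ẍ = (ẋ'−ẋ)/dt = (-0.501558190−-0.861111531)/0.037529 = 9.580680
  θ̈ = (θ̇'−θ̇)/dt = (-0.792758937−-0.534233134)/0.037529 = -6.888694
  sinθ=0.065255, cosθ=0.997869
  F = (M+m)·ẍ + m·l·cosθ·θ̈ − m·l·sinθ·θ̇² = 16.665641 + -2.053462 − 0.005564 = 14.606615

F_0 = -10.983882 N
F_1 = 8.448452 N
F_2 = -5.708415 N
F_3 = -0.993955 N
F_4 = 2.897411 N
F_5 = 14.606615 N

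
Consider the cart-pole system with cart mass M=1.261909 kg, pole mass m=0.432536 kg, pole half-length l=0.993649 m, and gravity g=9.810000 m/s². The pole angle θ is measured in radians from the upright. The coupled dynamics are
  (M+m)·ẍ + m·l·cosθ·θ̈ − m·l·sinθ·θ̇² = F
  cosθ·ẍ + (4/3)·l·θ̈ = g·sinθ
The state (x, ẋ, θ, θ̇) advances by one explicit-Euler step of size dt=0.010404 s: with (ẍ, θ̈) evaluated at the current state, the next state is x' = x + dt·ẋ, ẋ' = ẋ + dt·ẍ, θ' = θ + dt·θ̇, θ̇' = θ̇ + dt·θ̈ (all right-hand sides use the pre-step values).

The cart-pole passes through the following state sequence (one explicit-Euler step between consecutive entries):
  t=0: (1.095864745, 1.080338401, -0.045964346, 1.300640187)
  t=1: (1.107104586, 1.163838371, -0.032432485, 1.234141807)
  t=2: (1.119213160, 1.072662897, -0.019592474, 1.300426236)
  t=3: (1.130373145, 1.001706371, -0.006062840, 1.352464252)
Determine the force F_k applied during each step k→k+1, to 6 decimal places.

F_0 = 10.888465 N
F_1 = -12.091277 N
F_2 = -9.392802 N

step 0→1:
  ẍ = (ẋ'−ẋ)/dt = (1.163838371−1.080338401)/0.010404 = 8.025756
  θ̈ = (θ̇'−θ̇)/dt = (1.234141807−1.300640187)/0.010404 = -6.391617
  sinθ=-0.045948, cosθ=0.998944
  F = (M+m)·ẍ + m·l·cosθ·θ̈ − m·l·sinθ·θ̇² = 13.599203 + -2.744145 − -0.033407 = 10.888465
step 1→2:
  ẍ = (ẋ'−ẋ)/dt = (1.072662897−1.163838371)/0.010404 = -8.763502
  θ̈ = (θ̇'−θ̇)/dt = (1.300426236−1.234141807)/0.010404 = 6.371052
  sinθ=-0.032427, cosθ=0.999474
  F = (M+m)·ẍ + m·l·cosθ·θ̈ − m·l·sinθ·θ̇² = -14.849272 + 2.736768 − -0.021227 = -12.091277
step 2→3:
  ẍ = (ẋ'−ẋ)/dt = (1.001706371−1.072662897)/0.010404 = -6.820120
  θ̈ = (θ̇'−θ̇)/dt = (1.352464252−1.300426236)/0.010404 = 5.001732
  sinθ=-0.019591, cosθ=0.999808
  F = (M+m)·ẍ + m·l·cosθ·θ̈ − m·l·sinθ·θ̇² = -11.556318 + 2.149276 − -0.014239 = -9.392802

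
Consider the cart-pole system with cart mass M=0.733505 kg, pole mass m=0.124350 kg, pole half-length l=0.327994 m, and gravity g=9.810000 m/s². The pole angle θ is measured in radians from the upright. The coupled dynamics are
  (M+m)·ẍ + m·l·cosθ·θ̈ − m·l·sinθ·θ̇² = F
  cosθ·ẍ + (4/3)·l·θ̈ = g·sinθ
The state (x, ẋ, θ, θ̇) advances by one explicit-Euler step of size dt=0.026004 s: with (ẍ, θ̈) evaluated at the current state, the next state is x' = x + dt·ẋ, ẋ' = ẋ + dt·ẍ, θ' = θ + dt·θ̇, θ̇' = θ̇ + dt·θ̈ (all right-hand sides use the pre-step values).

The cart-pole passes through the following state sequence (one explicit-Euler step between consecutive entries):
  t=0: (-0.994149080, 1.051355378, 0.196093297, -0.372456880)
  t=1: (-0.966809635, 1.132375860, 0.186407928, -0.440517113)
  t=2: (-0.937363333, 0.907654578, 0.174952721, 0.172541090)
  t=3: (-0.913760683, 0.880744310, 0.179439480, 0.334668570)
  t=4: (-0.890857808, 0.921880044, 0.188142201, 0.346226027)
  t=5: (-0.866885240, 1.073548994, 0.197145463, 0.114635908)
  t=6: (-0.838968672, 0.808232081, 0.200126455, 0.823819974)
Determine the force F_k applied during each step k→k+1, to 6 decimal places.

F_0 = 2.567007 N
F_1 = -6.469980 N
F_2 = -0.637556 N
F_3 = 1.374062 N
F_4 = 4.645717 N
F_5 = -7.661961 N

step 0→1:
  ẍ = (ẋ'−ẋ)/dt = (1.132375860−1.051355378)/0.026004 = 3.115693
  θ̈ = (θ̇'−θ̇)/dt = (-0.440517113−-0.372456880)/0.026004 = -2.617299
  sinθ=0.194839, cosθ=0.980835
  F = (M+m)·ẍ + m·l·cosθ·θ̈ − m·l·sinθ·θ̇² = 2.672813 + -0.104703 − 0.001102 = 2.567007
step 1→2:
  ẍ = (ẋ'−ẋ)/dt = (0.907654578−1.132375860)/0.026004 = -8.641797
  θ̈ = (θ̇'−θ̇)/dt = (0.172541090−-0.440517113)/0.026004 = 23.575535
  sinθ=0.185330, cosθ=0.982676
  F = (M+m)·ẍ + m·l·cosθ·θ̈ − m·l·sinθ·θ̇² = -7.413409 + 0.944895 − 0.001467 = -6.469980
step 2→3:
  ẍ = (ẋ'−ẋ)/dt = (0.880744310−0.907654578)/0.026004 = -1.034851
  θ̈ = (θ̇'−θ̇)/dt = (0.334668570−0.172541090)/0.026004 = 6.234713
  sinθ=0.174062, cosθ=0.984735
  F = (M+m)·ẍ + m·l·cosθ·θ̈ − m·l·sinθ·θ̇² = -0.887752 + 0.250408 − 0.000211 = -0.637556
step 3→4:
  ẍ = (ẋ'−ẋ)/dt = (0.921880044−0.880744310)/0.026004 = 1.581900
  θ̈ = (θ̇'−θ̇)/dt = (0.346226027−0.334668570)/0.026004 = 0.444449
  sinθ=0.178478, cosθ=0.983944
  F = (M+m)·ẍ + m·l·cosθ·θ̈ − m·l·sinθ·θ̇² = 1.357041 + 0.017836 − 0.000815 = 1.374062
step 4→5:
  ẍ = (ẋ'−ẋ)/dt = (1.073548994−0.921880044)/0.026004 = 5.832524
  θ̈ = (θ̇'−θ̇)/dt = (0.114635908−0.346226027)/0.026004 = -8.905942
  sinθ=0.187034, cosθ=0.982353
  F = (M+m)·ẍ + m·l·cosθ·θ̈ − m·l·sinθ·θ̇² = 5.003460 + -0.356828 − 0.000914 = 4.645717
step 5→6:
  ẍ = (ẋ'−ẋ)/dt = (0.808232081−1.073548994)/0.026004 = -10.202927
  θ̈ = (θ̇'−θ̇)/dt = (0.823819974−0.114635908)/0.026004 = 27.272115
  sinθ=0.195871, cosθ=0.980630
  F = (M+m)·ẍ + m·l·cosθ·θ̈ − m·l·sinθ·θ̇² = -8.752632 + 1.090776 − 0.000105 = -7.661961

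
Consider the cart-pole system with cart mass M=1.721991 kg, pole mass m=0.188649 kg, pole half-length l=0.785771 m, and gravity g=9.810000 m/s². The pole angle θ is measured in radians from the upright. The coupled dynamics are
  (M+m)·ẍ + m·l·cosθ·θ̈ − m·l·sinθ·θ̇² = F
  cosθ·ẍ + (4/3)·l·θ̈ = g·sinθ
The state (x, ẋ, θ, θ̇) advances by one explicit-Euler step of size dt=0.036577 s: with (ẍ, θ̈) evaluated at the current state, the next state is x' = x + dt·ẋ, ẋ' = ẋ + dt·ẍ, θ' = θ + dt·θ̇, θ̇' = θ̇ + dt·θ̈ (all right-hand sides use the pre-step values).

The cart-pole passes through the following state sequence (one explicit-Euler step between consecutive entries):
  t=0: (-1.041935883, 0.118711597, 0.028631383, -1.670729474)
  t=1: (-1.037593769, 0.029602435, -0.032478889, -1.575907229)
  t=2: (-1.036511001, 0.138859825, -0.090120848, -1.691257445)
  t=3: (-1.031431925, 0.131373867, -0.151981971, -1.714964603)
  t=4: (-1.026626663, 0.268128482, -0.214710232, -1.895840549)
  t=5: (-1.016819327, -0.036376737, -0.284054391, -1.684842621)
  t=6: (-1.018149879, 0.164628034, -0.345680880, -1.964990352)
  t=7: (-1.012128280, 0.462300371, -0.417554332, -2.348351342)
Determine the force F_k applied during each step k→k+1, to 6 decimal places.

F_0 = -4.282434 N
F_1 = 5.251904 N
F_2 = -0.448565 N
F_3 = 6.484951 N
F_4 = -14.957176 N
F_5 = 9.527781 N
F_6 = 14.281447 N

step 0→1:
  ẍ = (ẋ'−ẋ)/dt = (0.029602435−0.118711597)/0.036577 = -2.436208
  θ̈ = (θ̇'−θ̇)/dt = (-1.575907229−-1.670729474)/0.036577 = 2.592401
  sinθ=0.028627, cosθ=0.999590
  F = (M+m)·ẍ + m·l·cosθ·θ̈ − m·l·sinθ·θ̇² = -4.654716 + 0.384127 − 0.011845 = -4.282434
step 1→2:
  ẍ = (ẋ'−ẋ)/dt = (0.138859825−0.029602435)/0.036577 = 2.987052
  θ̈ = (θ̇'−θ̇)/dt = (-1.691257445−-1.575907229)/0.036577 = -3.153627
  sinθ=-0.032473, cosθ=0.999473
  F = (M+m)·ẍ + m·l·cosθ·θ̈ − m·l·sinθ·θ̇² = 5.707180 + -0.467231 − -0.011955 = 5.251904
step 2→3:
  ẍ = (ẋ'−ẋ)/dt = (0.131373867−0.138859825)/0.036577 = -0.204663
  θ̈ = (θ̇'−θ̇)/dt = (-1.714964603−-1.691257445)/0.036577 = -0.648144
  sinθ=-0.089999, cosθ=0.995942
  F = (M+m)·ẍ + m·l·cosθ·θ̈ − m·l·sinθ·θ̇² = -0.391037 + -0.095688 − -0.038160 = -0.448565
step 3→4:
  ẍ = (ẋ'−ẋ)/dt = (0.268128482−0.131373867)/0.036577 = 3.738814
  θ̈ = (θ̇'−θ̇)/dt = (-1.895840549−-1.714964603)/0.036577 = -4.945073
  sinθ=-0.151398, cosθ=0.988473
  F = (M+m)·ẍ + m·l·cosθ·θ̈ − m·l·sinθ·θ̇² = 7.143528 + -0.724583 − -0.066005 = 6.484951
step 4→5:
  ẍ = (ẋ'−ẋ)/dt = (-0.036376737−0.268128482)/0.036577 = -8.325046
  θ̈ = (θ̇'−θ̇)/dt = (-1.684842621−-1.895840549)/0.036577 = 5.768596
  sinθ=-0.213064, cosθ=0.977038
  F = (M+m)·ẍ + m·l·cosθ·θ̈ − m·l·sinθ·θ̇² = -15.906167 + 0.835472 − -0.113518 = -14.957176
step 5→6:
  ẍ = (ẋ'−ẋ)/dt = (0.164628034−-0.036376737)/0.036577 = 5.495387
  θ̈ = (θ̇'−θ̇)/dt = (-1.964990352−-1.684842621)/0.036577 = -7.659123
  sinθ=-0.280250, cosθ=0.959927
  F = (M+m)·ẍ + m·l·cosθ·θ̈ − m·l·sinθ·θ̇² = 10.499706 + -1.089853 − -0.117927 = 9.527781
step 6→7:
  ẍ = (ẋ'−ẋ)/dt = (0.462300371−0.164628034)/0.036577 = 8.138238
  θ̈ = (θ̇'−θ̇)/dt = (-2.348351342−-1.964990352)/0.036577 = -10.480930
  sinθ=-0.338837, cosθ=0.940845
  F = (M+m)·ẍ + m·l·cosθ·θ̈ − m·l·sinθ·θ̇² = 15.549243 + -1.461734 − -0.193938 = 14.281447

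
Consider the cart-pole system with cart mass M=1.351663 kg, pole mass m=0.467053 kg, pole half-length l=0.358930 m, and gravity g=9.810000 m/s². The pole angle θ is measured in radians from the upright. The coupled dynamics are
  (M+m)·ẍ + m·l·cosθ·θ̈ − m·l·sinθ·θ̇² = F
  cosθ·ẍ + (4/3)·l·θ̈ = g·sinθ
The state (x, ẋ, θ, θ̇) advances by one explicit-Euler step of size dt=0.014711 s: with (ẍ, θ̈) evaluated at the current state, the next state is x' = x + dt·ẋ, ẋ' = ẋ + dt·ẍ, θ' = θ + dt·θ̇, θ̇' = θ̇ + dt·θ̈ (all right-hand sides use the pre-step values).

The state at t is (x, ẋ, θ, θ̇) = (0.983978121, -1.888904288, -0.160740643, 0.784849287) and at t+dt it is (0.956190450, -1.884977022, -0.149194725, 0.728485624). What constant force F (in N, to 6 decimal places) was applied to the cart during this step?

ẍ = (ẋ'−ẋ)/dt = (-1.884977022−-1.888904288)/0.014711 = 0.266961
θ̈ = (θ̇'−θ̇)/dt = (0.728485624−0.784849287)/0.014711 = -3.831396
sinθ=-0.160049, cosθ=0.987109
F = (M+m)·ẍ + m·l·cosθ·θ̈ − m·l·sinθ·θ̇² = 0.485527 + -0.634013 − -0.016527 = -0.131959

F = -0.131959 N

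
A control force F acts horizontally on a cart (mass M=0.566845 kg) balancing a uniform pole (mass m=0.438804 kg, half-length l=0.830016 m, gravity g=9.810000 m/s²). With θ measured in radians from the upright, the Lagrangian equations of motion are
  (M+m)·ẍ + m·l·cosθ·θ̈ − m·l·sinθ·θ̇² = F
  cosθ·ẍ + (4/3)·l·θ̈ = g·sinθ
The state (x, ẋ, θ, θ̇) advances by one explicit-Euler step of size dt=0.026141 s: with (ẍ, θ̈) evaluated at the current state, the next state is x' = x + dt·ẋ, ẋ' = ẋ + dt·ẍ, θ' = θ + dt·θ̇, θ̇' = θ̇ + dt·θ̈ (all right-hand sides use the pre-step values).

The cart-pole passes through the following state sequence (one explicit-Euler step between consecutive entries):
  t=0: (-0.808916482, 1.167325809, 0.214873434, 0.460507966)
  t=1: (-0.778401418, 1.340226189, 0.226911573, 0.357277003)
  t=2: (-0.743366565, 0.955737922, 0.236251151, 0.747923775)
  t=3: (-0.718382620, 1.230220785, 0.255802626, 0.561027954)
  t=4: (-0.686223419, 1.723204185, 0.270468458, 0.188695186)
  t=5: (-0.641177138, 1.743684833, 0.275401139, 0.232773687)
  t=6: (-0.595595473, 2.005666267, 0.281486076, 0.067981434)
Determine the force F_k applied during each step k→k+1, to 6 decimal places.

step 0→1:
  ẍ = (ẋ'−ẋ)/dt = (1.340226189−1.167325809)/0.026141 = 6.614146
  θ̈ = (θ̇'−θ̇)/dt = (0.357277003−0.460507966)/0.026141 = -3.949006
  sinθ=0.213224, cosθ=0.977003
  F = (M+m)·ẍ + m·l·cosθ·θ̈ − m·l·sinθ·θ̇² = 6.651509 + -1.405209 − 0.016469 = 5.229831
step 1→2:
  ẍ = (ẋ'−ẋ)/dt = (0.955737922−1.340226189)/0.026141 = -14.708246
  θ̈ = (θ̇'−θ̇)/dt = (0.747923775−0.357277003)/0.026141 = 14.943834
  sinθ=0.224969, cosθ=0.974366
  F = (M+m)·ẍ + m·l·cosθ·θ̈ − m·l·sinθ·θ̇² = -14.791333 + 5.303238 − 0.010459 = -9.498554
step 2→3:
  ẍ = (ẋ'−ẋ)/dt = (1.230220785−0.955737922)/0.026141 = 10.500090
  θ̈ = (θ̇'−θ̇)/dt = (0.561027954−0.747923775)/0.026141 = -7.149528
  sinθ=0.234060, cosθ=0.972222
  F = (M+m)·ẍ + m·l·cosθ·θ̈ − m·l·sinθ·θ̇² = 10.559405 + -2.531629 − 0.047687 = 7.980090
step 3→4:
  ẍ = (ẋ'−ẋ)/dt = (1.723204185−1.230220785)/0.026141 = 18.858628
  θ̈ = (θ̇'−θ̇)/dt = (0.188695186−0.561027954)/0.026141 = -14.243249
  sinθ=0.253022, cosθ=0.967461
  F = (M+m)·ẍ + m·l·cosθ·θ̈ − m·l·sinθ·θ̇² = 18.965161 + -5.018794 − 0.029006 = 13.917361
step 4→5:
  ẍ = (ẋ'−ẋ)/dt = (1.743684833−1.723204185)/0.026141 = 0.783468
  θ̈ = (θ̇'−θ̇)/dt = (0.232773687−0.188695186)/0.026141 = 1.686183
  sinθ=0.267183, cosθ=0.963646
  F = (M+m)·ẍ + m·l·cosθ·θ̈ − m·l·sinθ·θ̇² = 0.787894 + 0.591806 − 0.003465 = 1.376235
step 5→6:
  ẍ = (ẋ'−ẋ)/dt = (2.005666267−1.743684833)/0.026141 = 10.021860
  θ̈ = (θ̇'−θ̇)/dt = (0.067981434−0.232773687)/0.026141 = -6.303977
  sinθ=0.271933, cosθ=0.962316
  F = (M+m)·ẍ + m·l·cosθ·θ̈ − m·l·sinθ·θ̇² = 10.078473 + -2.209477 − 0.005366 = 7.863630

F_0 = 5.229831 N
F_1 = -9.498554 N
F_2 = 7.980090 N
F_3 = 13.917361 N
F_4 = 1.376235 N
F_5 = 7.863630 N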